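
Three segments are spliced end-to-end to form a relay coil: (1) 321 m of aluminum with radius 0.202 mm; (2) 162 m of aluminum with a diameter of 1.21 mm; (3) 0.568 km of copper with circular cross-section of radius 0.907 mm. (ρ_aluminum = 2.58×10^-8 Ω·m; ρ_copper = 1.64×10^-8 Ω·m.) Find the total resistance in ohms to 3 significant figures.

71.8 Ω

Seg 1: A = πr² = π(2.0200e-04 m)² = 1.282e-07 m²
R_1 = (2.58×10^-8)(321)/(1.282e-07) = 64.61 Ω
Seg 2: A = π(d/2)² = π(6.0500e-04 m)² = 1.150e-06 m²
R_2 = (2.58×10^-8)(162)/(1.150e-06) = 3.635 Ω
Seg 3: A = πr² = π(9.0700e-04 m)² = 2.584e-06 m²
R_3 = (1.64×10^-8)(568)/(2.584e-06) = 3.604 Ω
R_total = R_1 + R_2 + R_3 = 71.8 Ω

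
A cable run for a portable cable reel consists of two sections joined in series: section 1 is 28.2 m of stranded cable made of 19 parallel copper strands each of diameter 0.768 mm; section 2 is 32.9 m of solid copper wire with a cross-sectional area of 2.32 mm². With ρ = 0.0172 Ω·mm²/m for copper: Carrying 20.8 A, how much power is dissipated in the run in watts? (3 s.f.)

ρ = 0.0172 Ω·mm²/m = 1.72×10^-8 Ω·m
Section 1: A_strand = π(3.8400e-04)² = 4.632e-07 m²; R₁ = ρL/(N·A_s) = (1.72×10^-8)(28.2)/(19×4.632e-07) = 0.05511 Ω
Section 2: A = 2.32 mm² = 2.320e-06 m²
R₂ = (1.72×10^-8)(32.9)/(2.320e-06) = 0.2439 Ω
R = R₁ + R₂ = 0.299 Ω
P = I²R = (20.8)² × 0.299 = 129 W

129 W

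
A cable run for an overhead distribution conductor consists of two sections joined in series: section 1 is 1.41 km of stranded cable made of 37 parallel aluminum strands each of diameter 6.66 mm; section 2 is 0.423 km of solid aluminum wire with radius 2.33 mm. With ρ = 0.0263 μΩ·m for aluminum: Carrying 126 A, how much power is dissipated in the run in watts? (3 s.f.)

ρ = 0.0263 μΩ·m = 2.63×10^-8 Ω·m
Section 1: A_strand = π(3.3300e-03)² = 3.484e-05 m²; R₁ = ρL/(N·A_s) = (2.63×10^-8)(1410)/(37×3.484e-05) = 0.02877 Ω
Section 2: A = πr² = π(2.3300e-03 m)² = 1.706e-05 m²
R₂ = (2.63×10^-8)(423)/(1.706e-05) = 0.6523 Ω
R = R₁ + R₂ = 0.6811 Ω
P = I²R = (126)² × 0.6811 = 10800 W

10800 W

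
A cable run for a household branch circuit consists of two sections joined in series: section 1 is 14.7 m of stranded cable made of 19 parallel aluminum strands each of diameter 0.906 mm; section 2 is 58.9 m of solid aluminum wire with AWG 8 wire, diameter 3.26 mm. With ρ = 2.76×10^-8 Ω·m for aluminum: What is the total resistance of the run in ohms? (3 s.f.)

0.228 Ω

Section 1: A_strand = π(4.5300e-04)² = 6.447e-07 m²; R₁ = ρL/(N·A_s) = (2.76×10^-8)(14.7)/(19×6.447e-07) = 0.03312 Ω
Section 2: A = π(3.26/2 mm)² = π(1.6300e-03 m)² = 8.347e-06 m²
R₂ = (2.76×10^-8)(58.9)/(8.347e-06) = 0.1948 Ω
R = R₁ + R₂ = 0.228 Ω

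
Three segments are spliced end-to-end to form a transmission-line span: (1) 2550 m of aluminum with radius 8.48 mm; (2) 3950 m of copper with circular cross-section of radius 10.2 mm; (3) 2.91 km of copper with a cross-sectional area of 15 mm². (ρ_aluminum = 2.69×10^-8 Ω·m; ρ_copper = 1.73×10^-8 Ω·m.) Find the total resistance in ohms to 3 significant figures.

Seg 1: A = πr² = π(8.4800e-03 m)² = 2.259e-04 m²
R_1 = (2.69×10^-8)(2550)/(2.259e-04) = 0.3036 Ω
Seg 2: A = πr² = π(1.0200e-02 m)² = 3.269e-04 m²
R_2 = (1.73×10^-8)(3950)/(3.269e-04) = 0.2091 Ω
Seg 3: A = 15 mm² = 1.500e-05 m²
R_3 = (1.73×10^-8)(2910)/(1.500e-05) = 3.356 Ω
R_total = R_1 + R_2 + R_3 = 3.87 Ω

3.87 Ω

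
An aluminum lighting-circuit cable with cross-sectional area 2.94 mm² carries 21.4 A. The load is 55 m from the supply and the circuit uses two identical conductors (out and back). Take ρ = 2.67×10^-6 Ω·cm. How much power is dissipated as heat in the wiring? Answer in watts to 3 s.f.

ρ = 2.67×10^-6 Ω·cm = 2.67×10^-8 Ω·m
A = 2.94 mm² = 2.940e-06 m²
Total conductor length (both ways) L = 2 × 55 = 110 m
R = ρL/A = (2.67×10^-8)(110)/(2.940e-06) = 0.999 Ω
P = I²R = (21.4)² × 0.999 = 457 W

457 W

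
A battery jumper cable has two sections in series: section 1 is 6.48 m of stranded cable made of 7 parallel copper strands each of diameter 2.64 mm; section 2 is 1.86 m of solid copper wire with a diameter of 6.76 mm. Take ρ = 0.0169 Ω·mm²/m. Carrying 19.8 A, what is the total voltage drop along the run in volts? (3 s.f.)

0.0739 V

ρ = 0.0169 Ω·mm²/m = 1.69×10^-8 Ω·m
Section 1: A_strand = π(1.3200e-03)² = 5.474e-06 m²; R₁ = ρL/(N·A_s) = (1.69×10^-8)(6.48)/(7×5.474e-06) = 0.002858 Ω
Section 2: A = π(d/2)² = π(3.3800e-03 m)² = 3.589e-05 m²
R₂ = (1.69×10^-8)(1.86)/(3.589e-05) = 8.758×10^-4 Ω
R = R₁ + R₂ = 0.003734 Ω
V = IR = 19.8 × 0.003734 = 0.0739 V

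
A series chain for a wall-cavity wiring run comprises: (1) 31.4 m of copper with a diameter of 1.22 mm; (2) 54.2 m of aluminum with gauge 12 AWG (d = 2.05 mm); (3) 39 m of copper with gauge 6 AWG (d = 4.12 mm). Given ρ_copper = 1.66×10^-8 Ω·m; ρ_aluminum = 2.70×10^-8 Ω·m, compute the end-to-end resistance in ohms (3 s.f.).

0.938 Ω

Seg 1: A = π(d/2)² = π(6.1000e-04 m)² = 1.169e-06 m²
R_1 = (1.66×10^-8)(31.4)/(1.169e-06) = 0.4459 Ω
Seg 2: A = π(2.05/2 mm)² = π(1.0250e-03 m)² = 3.301e-06 m²
R_2 = (2.70×10^-8)(54.2)/(3.301e-06) = 0.4434 Ω
Seg 3: A = π(4.12/2 mm)² = π(2.0600e-03 m)² = 1.333e-05 m²
R_3 = (1.66×10^-8)(39)/(1.333e-05) = 0.04856 Ω
R_total = R_1 + R_2 + R_3 = 0.938 Ω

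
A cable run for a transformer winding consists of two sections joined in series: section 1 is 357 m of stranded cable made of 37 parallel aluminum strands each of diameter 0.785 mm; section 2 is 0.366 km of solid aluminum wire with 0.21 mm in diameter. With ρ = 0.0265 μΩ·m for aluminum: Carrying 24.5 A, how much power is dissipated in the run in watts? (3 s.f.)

1.68×10^5 W

ρ = 0.0265 μΩ·m = 2.65×10^-8 Ω·m
Section 1: A_strand = π(3.9250e-04)² = 4.840e-07 m²; R₁ = ρL/(N·A_s) = (2.65×10^-8)(357)/(37×4.840e-07) = 0.5283 Ω
Section 2: A = π(d/2)² = π(1.0500e-04 m)² = 3.464e-08 m²
R₂ = (2.65×10^-8)(366)/(3.464e-08) = 280 Ω
R = R₁ + R₂ = 280.6 Ω
P = I²R = (24.5)² × 280.6 = 1.68×10^5 W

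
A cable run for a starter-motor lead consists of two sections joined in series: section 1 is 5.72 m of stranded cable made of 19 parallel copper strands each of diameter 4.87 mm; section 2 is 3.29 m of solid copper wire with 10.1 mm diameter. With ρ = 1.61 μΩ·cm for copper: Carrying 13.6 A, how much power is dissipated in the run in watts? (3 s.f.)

0.170 W

ρ = 1.61 μΩ·cm = 1.61×10^-8 Ω·m
Section 1: A_strand = π(2.4350e-03)² = 1.863e-05 m²; R₁ = ρL/(N·A_s) = (1.61×10^-8)(5.72)/(19×1.863e-05) = 2.602×10^-4 Ω
Section 2: A = π(d/2)² = π(5.0500e-03 m)² = 8.012e-05 m²
R₂ = (1.61×10^-8)(3.29)/(8.012e-05) = 6.611×10^-4 Ω
R = R₁ + R₂ = 9.213×10^-4 Ω
P = I²R = (13.6)² × 9.213×10^-4 = 0.170 W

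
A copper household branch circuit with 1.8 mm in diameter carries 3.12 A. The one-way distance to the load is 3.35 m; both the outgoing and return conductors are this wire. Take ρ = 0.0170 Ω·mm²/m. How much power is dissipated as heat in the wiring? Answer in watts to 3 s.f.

0.436 W

ρ = 0.0170 Ω·mm²/m = 1.70×10^-8 Ω·m
A = π(d/2)² = π(9.0000e-04 m)² = 2.545e-06 m²
Total conductor length (both ways) L = 2 × 3.35 = 6.7 m
R = ρL/A = (1.70×10^-8)(6.7)/(2.545e-06) = 0.04476 Ω
P = I²R = (3.12)² × 0.04476 = 0.436 W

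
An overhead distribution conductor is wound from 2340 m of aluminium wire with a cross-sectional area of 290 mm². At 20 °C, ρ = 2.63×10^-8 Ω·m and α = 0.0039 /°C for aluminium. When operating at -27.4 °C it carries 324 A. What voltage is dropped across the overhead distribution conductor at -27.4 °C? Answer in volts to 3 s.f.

A = 290 mm² = 2.900e-04 m²
R₍20₎ = ρL/A = (2.63×10^-8)(2340)/(2.900e-04) = 0.2122 Ω
R₍-27.4₎ = R₍20₎(1 + αΔT) = 0.2122 × (1 + 0.0039×-47.4) = 0.173 Ω
V = IR = 324 × 0.173 = 56.0 V

56.0 V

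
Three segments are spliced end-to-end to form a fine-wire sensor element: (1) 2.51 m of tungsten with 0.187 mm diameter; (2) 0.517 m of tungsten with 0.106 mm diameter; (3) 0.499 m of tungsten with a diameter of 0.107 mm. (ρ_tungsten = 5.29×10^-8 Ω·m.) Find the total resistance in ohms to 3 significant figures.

Seg 1: A = π(d/2)² = π(9.3500e-05 m)² = 2.746e-08 m²
R_1 = (5.29×10^-8)(2.51)/(2.746e-08) = 4.835 Ω
Seg 2: A = π(d/2)² = π(5.3000e-05 m)² = 8.825e-09 m²
R_2 = (5.29×10^-8)(0.517)/(8.825e-09) = 3.099 Ω
Seg 3: A = π(d/2)² = π(5.3500e-05 m)² = 8.992e-09 m²
R_3 = (5.29×10^-8)(0.499)/(8.992e-09) = 2.936 Ω
R_total = R_1 + R_2 + R_3 = 10.9 Ω

10.9 Ω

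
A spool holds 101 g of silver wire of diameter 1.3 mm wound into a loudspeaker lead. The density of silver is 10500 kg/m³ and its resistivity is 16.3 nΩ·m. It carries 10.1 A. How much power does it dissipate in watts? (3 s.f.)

ρ = 16.3 nΩ·m = 1.63×10^-8 Ω·m
A = π(d/2)² = π(6.5000e-04 m)² = 1.3273e-06 m²
L = m/(density·A) = 0.101/(10500×1.3273e-06) = 7.247 m
R = ρL/A = (1.63×10^-8)(7.247)/(1.3273e-06) = 0.089 Ω
P = I²R = (10.1)² × 0.089 = 9.08 W

9.08 W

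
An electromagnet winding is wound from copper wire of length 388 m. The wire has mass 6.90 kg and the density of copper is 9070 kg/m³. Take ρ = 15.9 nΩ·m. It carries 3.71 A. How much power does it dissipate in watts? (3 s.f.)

ρ = 15.9 nΩ·m = 1.59×10^-8 Ω·m
A = m/(density·L) = 6.9/(9070×388) = 1.9607e-06 m²
R = ρL/A = (1.59×10^-8)(388)/(1.9607e-06) = 3.146 Ω
P = I²R = (3.71)² × 3.146 = 43.3 W

43.3 W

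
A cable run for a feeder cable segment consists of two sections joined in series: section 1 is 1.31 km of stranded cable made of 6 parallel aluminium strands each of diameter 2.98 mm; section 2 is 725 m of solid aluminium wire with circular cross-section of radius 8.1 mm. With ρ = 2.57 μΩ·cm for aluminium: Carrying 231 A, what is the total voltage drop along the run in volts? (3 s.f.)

207 V

ρ = 2.57 μΩ·cm = 2.57×10^-8 Ω·m
Section 1: A_strand = π(1.4900e-03)² = 6.975e-06 m²; R₁ = ρL/(N·A_s) = (2.57×10^-8)(1310)/(6×6.975e-06) = 0.8045 Ω
Section 2: A = πr² = π(8.1000e-03 m)² = 2.061e-04 m²
R₂ = (2.57×10^-8)(725)/(2.061e-04) = 0.0904 Ω
R = R₁ + R₂ = 0.8949 Ω
V = IR = 231 × 0.8949 = 207 V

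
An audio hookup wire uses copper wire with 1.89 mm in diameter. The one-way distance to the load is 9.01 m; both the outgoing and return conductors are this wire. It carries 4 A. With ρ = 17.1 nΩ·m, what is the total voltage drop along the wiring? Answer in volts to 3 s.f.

0.439 V

ρ = 17.1 nΩ·m = 1.71×10^-8 Ω·m
A = π(d/2)² = π(9.4500e-04 m)² = 2.806e-06 m²
Total conductor length (both ways) L = 2 × 9.01 = 18.02 m
R = ρL/A = (1.71×10^-8)(18.02)/(2.806e-06) = 0.1098 Ω
V = IR = 4 × 0.1098 = 0.439 V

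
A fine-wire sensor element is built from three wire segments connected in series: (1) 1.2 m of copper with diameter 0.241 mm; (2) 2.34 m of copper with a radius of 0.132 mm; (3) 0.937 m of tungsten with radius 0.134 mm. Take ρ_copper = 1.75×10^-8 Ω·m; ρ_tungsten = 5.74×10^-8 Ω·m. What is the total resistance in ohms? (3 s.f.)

Seg 1: A = π(d/2)² = π(1.2050e-04 m)² = 4.562e-08 m²
R_1 = (1.75×10^-8)(1.2)/(4.562e-08) = 0.4604 Ω
Seg 2: A = πr² = π(1.3200e-04 m)² = 5.474e-08 m²
R_2 = (1.75×10^-8)(2.34)/(5.474e-08) = 0.7481 Ω
Seg 3: A = πr² = π(1.3400e-04 m)² = 5.641e-08 m²
R_3 = (5.74×10^-8)(0.937)/(5.641e-08) = 0.9534 Ω
R_total = R_1 + R_2 + R_3 = 2.16 Ω

2.16 Ω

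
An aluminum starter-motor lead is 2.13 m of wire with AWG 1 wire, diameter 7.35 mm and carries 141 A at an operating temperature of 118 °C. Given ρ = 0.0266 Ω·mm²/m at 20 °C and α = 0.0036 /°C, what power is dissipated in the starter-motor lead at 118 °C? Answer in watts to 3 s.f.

35.9 W

ρ = 0.0266 Ω·mm²/m = 2.66×10^-8 Ω·m
A = π(7.35/2 mm)² = π(3.6750e-03 m)² = 4.243e-05 m²
R₍20₎ = ρL/A = (2.66×10^-8)(2.13)/(4.243e-05) = 0.001335 Ω
R₍118₎ = R₍20₎(1 + αΔT) = 0.001335 × (1 + 0.0036×98) = 0.001806 Ω
P = I²R = (141)² × 0.001806 = 35.9 W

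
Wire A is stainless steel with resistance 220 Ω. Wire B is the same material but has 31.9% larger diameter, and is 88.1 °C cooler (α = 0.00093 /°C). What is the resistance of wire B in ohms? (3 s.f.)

116 Ω

R ∝ ρL/d² with ρ ∝ (1+αΔT), so R_B/R_A = (1 + 31.9/100)⁻² × (1 − 0.00093×88.1)
= 0.5748 × 0.9181 = 0.5277
R_B = 0.5277 × 220 = 116 Ω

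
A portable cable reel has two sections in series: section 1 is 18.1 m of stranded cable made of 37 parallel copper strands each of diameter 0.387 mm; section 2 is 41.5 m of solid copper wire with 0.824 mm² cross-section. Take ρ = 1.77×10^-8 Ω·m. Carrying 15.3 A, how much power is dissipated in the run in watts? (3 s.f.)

Section 1: A_strand = π(1.9350e-04)² = 1.176e-07 m²; R₁ = ρL/(N·A_s) = (1.77×10^-8)(18.1)/(37×1.176e-07) = 0.07361 Ω
Section 2: A = 0.824 mm² = 8.240e-07 m²
R₂ = (1.77×10^-8)(41.5)/(8.240e-07) = 0.8914 Ω
R = R₁ + R₂ = 0.9651 Ω
P = I²R = (15.3)² × 0.9651 = 226 W

226 W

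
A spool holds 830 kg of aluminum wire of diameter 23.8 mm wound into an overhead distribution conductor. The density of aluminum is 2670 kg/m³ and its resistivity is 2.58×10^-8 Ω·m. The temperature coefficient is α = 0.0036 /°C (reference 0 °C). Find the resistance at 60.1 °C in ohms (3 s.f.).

0.0493 Ω

A = π(d/2)² = π(1.1900e-02 m)² = 4.4488e-04 m²
L = m/(density·A) = 830/(2670×4.4488e-04) = 698.8 m
R = ρL/A = (2.58×10^-8)(698.8)/(4.4488e-04) = 0.04052 Ω
R(60.1 °C) = 0.04052 × (1 + 0.0036×60.1) = 0.0493 Ω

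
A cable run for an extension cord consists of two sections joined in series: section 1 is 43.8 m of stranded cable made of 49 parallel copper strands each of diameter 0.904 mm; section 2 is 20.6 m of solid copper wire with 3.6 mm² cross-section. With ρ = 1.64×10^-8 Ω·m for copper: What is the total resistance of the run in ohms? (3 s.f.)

Section 1: A_strand = π(4.5200e-04)² = 6.418e-07 m²; R₁ = ρL/(N·A_s) = (1.64×10^-8)(43.8)/(49×6.418e-07) = 0.02284 Ω
Section 2: A = 3.6 mm² = 3.600e-06 m²
R₂ = (1.64×10^-8)(20.6)/(3.600e-06) = 0.09384 Ω
R = R₁ + R₂ = 0.117 Ω

0.117 Ω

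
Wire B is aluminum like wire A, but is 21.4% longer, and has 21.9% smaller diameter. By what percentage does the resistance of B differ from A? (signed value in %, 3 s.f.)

R ∝ L/d², so R_B/R_A = (1 + 21.4/100) × (1 − 21.9/100)⁻²
= 1.214 × 1.639 = 1.99
(R_B − R_A)/R_A = 1.99 − 1 = 99.0%

99.0%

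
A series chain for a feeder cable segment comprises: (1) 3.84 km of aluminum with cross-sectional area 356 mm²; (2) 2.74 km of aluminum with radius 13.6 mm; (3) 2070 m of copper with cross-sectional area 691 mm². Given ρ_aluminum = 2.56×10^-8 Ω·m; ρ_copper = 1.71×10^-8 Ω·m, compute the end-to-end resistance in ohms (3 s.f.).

0.448 Ω

Seg 1: A = 356 mm² = 3.560e-04 m²
R_1 = (2.56×10^-8)(3840)/(3.560e-04) = 0.2761 Ω
Seg 2: A = πr² = π(1.3600e-02 m)² = 5.811e-04 m²
R_2 = (2.56×10^-8)(2740)/(5.811e-04) = 0.1207 Ω
Seg 3: A = 691 mm² = 6.910e-04 m²
R_3 = (1.71×10^-8)(2070)/(6.910e-04) = 0.05123 Ω
R_total = R_1 + R_2 + R_3 = 0.448 Ω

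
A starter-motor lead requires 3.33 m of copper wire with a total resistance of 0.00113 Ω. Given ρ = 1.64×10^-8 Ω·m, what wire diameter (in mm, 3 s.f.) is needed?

A = ρL/R = (1.64×10^-8)(3.33)/(0.00113) = 4.833e-05 m²
d = 2√(A/π) = 7.844e-03 m = 7.84 mm

7.84 mm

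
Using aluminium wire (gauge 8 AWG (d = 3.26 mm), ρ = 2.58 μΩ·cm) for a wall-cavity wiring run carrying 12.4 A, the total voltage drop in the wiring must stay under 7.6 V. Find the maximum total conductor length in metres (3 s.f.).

198 m

ρ = 2.58 μΩ·cm = 2.58×10^-8 Ω·m
A = π(3.26/2 mm)² = π(1.6300e-03 m)² = 8.347e-06 m²
L_max = V_max·A/(1·ρI) = (7.6)(8.347e-06)/(2.58×10^-8×12.4) = 198 m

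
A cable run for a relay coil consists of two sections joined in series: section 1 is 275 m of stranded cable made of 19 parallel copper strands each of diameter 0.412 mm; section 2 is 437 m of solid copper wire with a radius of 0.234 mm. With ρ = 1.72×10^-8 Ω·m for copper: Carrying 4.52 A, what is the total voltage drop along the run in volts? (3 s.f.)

206 V

Section 1: A_strand = π(2.0600e-04)² = 1.333e-07 m²; R₁ = ρL/(N·A_s) = (1.72×10^-8)(275)/(19×1.333e-07) = 1.867 Ω
Section 2: A = πr² = π(2.3400e-04 m)² = 1.720e-07 m²
R₂ = (1.72×10^-8)(437)/(1.720e-07) = 43.69 Ω
R = R₁ + R₂ = 45.56 Ω
V = IR = 4.52 × 45.56 = 206 V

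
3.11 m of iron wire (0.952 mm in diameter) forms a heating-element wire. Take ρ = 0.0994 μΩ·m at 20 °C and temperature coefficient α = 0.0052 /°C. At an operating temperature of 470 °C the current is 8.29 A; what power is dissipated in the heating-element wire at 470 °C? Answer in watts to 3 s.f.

99.7 W

ρ = 0.0994 μΩ·m = 9.94×10^-8 Ω·m
A = π(d/2)² = π(4.7600e-04 m)² = 7.118e-07 m²
R₍20₎ = ρL/A = (9.94×10^-8)(3.11)/(7.118e-07) = 0.4343 Ω
R₍470₎ = R₍20₎(1 + αΔT) = 0.4343 × (1 + 0.0052×450) = 1.451 Ω
P = I²R = (8.29)² × 1.451 = 99.7 W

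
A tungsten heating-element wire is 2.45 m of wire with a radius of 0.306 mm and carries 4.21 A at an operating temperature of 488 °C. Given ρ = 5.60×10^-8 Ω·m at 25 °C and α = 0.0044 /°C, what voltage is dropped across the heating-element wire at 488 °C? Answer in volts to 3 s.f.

A = πr² = π(3.0600e-04 m)² = 2.942e-07 m²
R₍25₎ = ρL/A = (5.60×10^-8)(2.45)/(2.942e-07) = 0.4664 Ω
R₍488₎ = R₍25₎(1 + αΔT) = 0.4664 × (1 + 0.0044×463) = 1.417 Ω
V = IR = 4.21 × 1.417 = 5.96 V

5.96 V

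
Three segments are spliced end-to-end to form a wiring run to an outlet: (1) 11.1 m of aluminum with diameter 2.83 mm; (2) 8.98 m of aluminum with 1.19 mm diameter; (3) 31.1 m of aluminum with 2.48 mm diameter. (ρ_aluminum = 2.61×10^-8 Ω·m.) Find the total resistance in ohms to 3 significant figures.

Seg 1: A = π(d/2)² = π(1.4150e-03 m)² = 6.290e-06 m²
R_1 = (2.61×10^-8)(11.1)/(6.290e-06) = 0.04606 Ω
Seg 2: A = π(d/2)² = π(5.9500e-04 m)² = 1.112e-06 m²
R_2 = (2.61×10^-8)(8.98)/(1.112e-06) = 0.2107 Ω
Seg 3: A = π(d/2)² = π(1.2400e-03 m)² = 4.831e-06 m²
R_3 = (2.61×10^-8)(31.1)/(4.831e-06) = 0.168 Ω
R_total = R_1 + R_2 + R_3 = 0.425 Ω

0.425 Ω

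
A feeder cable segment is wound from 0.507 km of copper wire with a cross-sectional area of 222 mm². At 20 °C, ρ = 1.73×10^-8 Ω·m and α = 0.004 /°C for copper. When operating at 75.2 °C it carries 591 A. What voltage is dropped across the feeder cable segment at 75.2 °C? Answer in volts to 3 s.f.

A = 222 mm² = 2.220e-04 m²
R₍20₎ = ρL/A = (1.73×10^-8)(507)/(2.220e-04) = 0.03951 Ω
R₍75.2₎ = R₍20₎(1 + αΔT) = 0.03951 × (1 + 0.004×55.2) = 0.04823 Ω
V = IR = 591 × 0.04823 = 28.5 V

28.5 V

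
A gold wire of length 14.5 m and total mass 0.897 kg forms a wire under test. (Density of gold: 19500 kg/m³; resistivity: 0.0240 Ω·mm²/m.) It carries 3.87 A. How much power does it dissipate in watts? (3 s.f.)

1.64 W

ρ = 0.0240 Ω·mm²/m = 2.40×10^-8 Ω·m
A = m/(density·L) = 0.897/(19500×14.5) = 3.1724e-06 m²
R = ρL/A = (2.40×10^-8)(14.5)/(3.1724e-06) = 0.1097 Ω
P = I²R = (3.87)² × 0.1097 = 1.64 W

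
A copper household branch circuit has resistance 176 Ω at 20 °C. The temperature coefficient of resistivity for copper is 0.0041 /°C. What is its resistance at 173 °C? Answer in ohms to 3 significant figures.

286 Ω

ΔT = 173 − 20 = 153 °C
R = R₀(1 + αΔT) = 176 × (1 + 0.0041×153) = 176 × 1.627 = 286 Ω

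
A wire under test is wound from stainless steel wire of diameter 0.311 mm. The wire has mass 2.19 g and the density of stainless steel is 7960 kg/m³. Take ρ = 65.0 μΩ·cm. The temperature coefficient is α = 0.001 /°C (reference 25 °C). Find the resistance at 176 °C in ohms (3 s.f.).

35.7 Ω

ρ = 65.0 μΩ·cm = 6.50×10^-7 Ω·m
A = π(d/2)² = π(1.5550e-04 m)² = 7.5964e-08 m²
L = m/(density·A) = 0.00219/(7960×7.5964e-08) = 3.622 m
R = ρL/A = (6.50×10^-7)(3.622)/(7.5964e-08) = 30.99 Ω
R(176 °C) = 30.99 × (1 + 0.001×151) = 35.7 Ω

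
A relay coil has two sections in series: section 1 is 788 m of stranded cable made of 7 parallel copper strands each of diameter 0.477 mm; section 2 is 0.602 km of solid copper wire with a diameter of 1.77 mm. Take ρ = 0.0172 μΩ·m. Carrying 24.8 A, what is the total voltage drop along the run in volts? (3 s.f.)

ρ = 0.0172 μΩ·m = 1.72×10^-8 Ω·m
Section 1: A_strand = π(2.3850e-04)² = 1.787e-07 m²; R₁ = ρL/(N·A_s) = (1.72×10^-8)(788)/(7×1.787e-07) = 10.84 Ω
Section 2: A = π(d/2)² = π(8.8500e-04 m)² = 2.461e-06 m²
R₂ = (1.72×10^-8)(602)/(2.461e-06) = 4.208 Ω
R = R₁ + R₂ = 15.04 Ω
V = IR = 24.8 × 15.04 = 373 V

373 V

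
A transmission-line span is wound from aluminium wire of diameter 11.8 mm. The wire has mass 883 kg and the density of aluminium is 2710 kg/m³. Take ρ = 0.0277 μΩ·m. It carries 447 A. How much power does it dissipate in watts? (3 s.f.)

1.51×10^5 W

ρ = 0.0277 μΩ·m = 2.77×10^-8 Ω·m
A = π(d/2)² = π(5.9000e-03 m)² = 1.0936e-04 m²
L = m/(density·A) = 883/(2710×1.0936e-04) = 2979 m
R = ρL/A = (2.77×10^-8)(2979)/(1.0936e-04) = 0.7547 Ω
P = I²R = (447)² × 0.7547 = 1.51×10^5 W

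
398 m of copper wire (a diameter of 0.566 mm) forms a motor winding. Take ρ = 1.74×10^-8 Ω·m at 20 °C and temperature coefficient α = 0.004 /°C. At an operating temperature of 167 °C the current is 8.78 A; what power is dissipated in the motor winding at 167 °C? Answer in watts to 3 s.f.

A = π(d/2)² = π(2.8300e-04 m)² = 2.516e-07 m²
R₍20₎ = ρL/A = (1.74×10^-8)(398)/(2.516e-07) = 27.52 Ω
R₍167₎ = R₍20₎(1 + αΔT) = 27.52 × (1 + 0.004×147) = 43.71 Ω
P = I²R = (8.78)² × 43.71 = 3370 W

3370 W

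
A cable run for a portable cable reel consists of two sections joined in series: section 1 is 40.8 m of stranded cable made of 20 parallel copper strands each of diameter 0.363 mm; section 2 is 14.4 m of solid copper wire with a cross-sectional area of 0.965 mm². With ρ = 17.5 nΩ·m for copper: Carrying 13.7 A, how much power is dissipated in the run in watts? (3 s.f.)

114 W

ρ = 17.5 nΩ·m = 1.75×10^-8 Ω·m
Section 1: A_strand = π(1.8150e-04)² = 1.035e-07 m²; R₁ = ρL/(N·A_s) = (1.75×10^-8)(40.8)/(20×1.035e-07) = 0.345 Ω
Section 2: A = 0.965 mm² = 9.650e-07 m²
R₂ = (1.75×10^-8)(14.4)/(9.650e-07) = 0.2611 Ω
R = R₁ + R₂ = 0.6061 Ω
P = I²R = (13.7)² × 0.6061 = 114 W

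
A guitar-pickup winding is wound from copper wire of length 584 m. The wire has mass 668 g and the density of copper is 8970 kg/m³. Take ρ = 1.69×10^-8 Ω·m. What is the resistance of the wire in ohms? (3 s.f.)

A = m/(density·L) = 0.668/(8970×584) = 1.2752e-07 m²
R = ρL/A = (1.69×10^-8)(584)/(1.2752e-07) = 77.4 Ω

77.4 Ω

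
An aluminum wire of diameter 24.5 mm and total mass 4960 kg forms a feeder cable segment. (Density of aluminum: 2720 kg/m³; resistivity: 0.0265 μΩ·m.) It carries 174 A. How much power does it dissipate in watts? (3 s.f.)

6580 W

ρ = 0.0265 μΩ·m = 2.65×10^-8 Ω·m
A = π(d/2)² = π(1.2250e-02 m)² = 4.7144e-04 m²
L = m/(density·A) = 4960/(2720×4.7144e-04) = 3868 m
R = ρL/A = (2.65×10^-8)(3868)/(4.7144e-04) = 0.2174 Ω
P = I²R = (174)² × 0.2174 = 6580 W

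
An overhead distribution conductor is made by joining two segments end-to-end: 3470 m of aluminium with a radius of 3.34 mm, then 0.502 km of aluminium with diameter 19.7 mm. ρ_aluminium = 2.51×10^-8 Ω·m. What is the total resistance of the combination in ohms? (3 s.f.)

Segment 1: A = πr² = π(3.3400e-03 m)² = 3.505e-05 m²
R₁ = ρL/A = (2.51×10^-8)(3470)/(3.505e-05) = 2.485 Ω
Segment 2: A = π(d/2)² = π(9.8500e-03 m)² = 3.048e-04 m²
R₂ = (2.51×10^-8)(502)/(3.048e-04) = 0.04134 Ω
R = R₁ + R₂ = 2.53 Ω

2.53 Ω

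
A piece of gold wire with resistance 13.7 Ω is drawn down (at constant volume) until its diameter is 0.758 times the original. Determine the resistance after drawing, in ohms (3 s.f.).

Volume constant ⇒ L' = L/r² with r = 0.758. R' = ρL'/A' = ρ(L/r²)/(πr²d₀²/4) = R/r⁴.
R' = 3.029 × 13.7 = 41.5 Ω

41.5 Ω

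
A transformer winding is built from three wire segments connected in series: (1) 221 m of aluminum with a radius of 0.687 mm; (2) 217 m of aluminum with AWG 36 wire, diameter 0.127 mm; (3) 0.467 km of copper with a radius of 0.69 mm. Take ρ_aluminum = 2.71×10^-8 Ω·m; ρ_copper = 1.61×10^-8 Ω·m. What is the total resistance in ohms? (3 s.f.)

Seg 1: A = πr² = π(6.8700e-04 m)² = 1.483e-06 m²
R_1 = (2.71×10^-8)(221)/(1.483e-06) = 4.039 Ω
Seg 2: A = π(0.127/2 mm)² = π(6.3500e-05 m)² = 1.267e-08 m²
R_2 = (2.71×10^-8)(217)/(1.267e-08) = 464.2 Ω
Seg 3: A = πr² = π(6.9000e-04 m)² = 1.496e-06 m²
R_3 = (1.61×10^-8)(467)/(1.496e-06) = 5.027 Ω
R_total = R_1 + R_2 + R_3 = 473 Ω

473 Ω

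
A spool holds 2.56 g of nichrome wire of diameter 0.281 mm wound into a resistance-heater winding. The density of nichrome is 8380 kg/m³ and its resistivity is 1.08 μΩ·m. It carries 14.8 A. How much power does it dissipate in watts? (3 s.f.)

18800 W

ρ = 1.08 μΩ·m = 1.08×10^-6 Ω·m
A = π(d/2)² = π(1.4050e-04 m)² = 6.2016e-08 m²
L = m/(density·A) = 0.00256/(8380×6.2016e-08) = 4.926 m
R = ρL/A = (1.08×10^-6)(4.926)/(6.2016e-08) = 85.79 Ω
P = I²R = (14.8)² × 85.79 = 18800 W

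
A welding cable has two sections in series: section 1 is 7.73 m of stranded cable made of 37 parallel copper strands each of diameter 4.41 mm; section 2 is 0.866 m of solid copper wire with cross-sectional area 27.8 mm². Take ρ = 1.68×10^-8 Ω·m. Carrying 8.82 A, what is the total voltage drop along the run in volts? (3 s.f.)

0.00664 V

Section 1: A_strand = π(2.2050e-03)² = 1.527e-05 m²; R₁ = ρL/(N·A_s) = (1.68×10^-8)(7.73)/(37×1.527e-05) = 2.298×10^-4 Ω
Section 2: A = 27.8 mm² = 2.780e-05 m²
R₂ = (1.68×10^-8)(0.866)/(2.780e-05) = 5.233×10^-4 Ω
R = R₁ + R₂ = 7.531×10^-4 Ω
V = IR = 8.82 × 7.531×10^-4 = 0.00664 V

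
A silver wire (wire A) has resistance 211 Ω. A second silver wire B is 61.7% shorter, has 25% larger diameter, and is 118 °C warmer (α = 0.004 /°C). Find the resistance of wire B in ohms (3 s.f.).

R ∝ ρL/d² with ρ ∝ (1+αΔT), so R_B/R_A = (1 − 61.7/100) × (1 + 25/100)⁻² × (1 + 0.004×118)
= 0.383 × 0.64 × 1.472 = 0.3608
R_B = 0.3608 × 211 = 76.1 Ω

76.1 Ω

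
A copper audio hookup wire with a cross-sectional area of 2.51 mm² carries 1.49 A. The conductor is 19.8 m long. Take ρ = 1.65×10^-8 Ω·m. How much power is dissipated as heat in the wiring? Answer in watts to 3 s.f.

A = 2.51 mm² = 2.510e-06 m²
R = ρL/A = (1.65×10^-8)(19.8)/(2.510e-06) = 0.1302 Ω
P = I²R = (1.49)² × 0.1302 = 0.289 W

0.289 W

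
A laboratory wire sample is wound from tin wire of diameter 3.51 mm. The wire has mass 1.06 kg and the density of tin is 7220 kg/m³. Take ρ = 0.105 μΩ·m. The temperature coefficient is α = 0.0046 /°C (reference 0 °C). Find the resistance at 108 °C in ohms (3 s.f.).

0.246 Ω

ρ = 0.105 μΩ·m = 1.05×10^-7 Ω·m
A = π(d/2)² = π(1.7550e-03 m)² = 9.6762e-06 m²
L = m/(density·A) = 1.06/(7220×9.6762e-06) = 15.17 m
R = ρL/A = (1.05×10^-7)(15.17)/(9.6762e-06) = 0.1646 Ω
R(108 °C) = 0.1646 × (1 + 0.0046×108) = 0.246 Ω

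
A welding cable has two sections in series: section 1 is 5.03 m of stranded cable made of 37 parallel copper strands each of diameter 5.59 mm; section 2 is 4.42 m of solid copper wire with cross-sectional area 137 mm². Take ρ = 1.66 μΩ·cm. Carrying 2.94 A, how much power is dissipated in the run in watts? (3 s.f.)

0.00542 W

ρ = 1.66 μΩ·cm = 1.66×10^-8 Ω·m
Section 1: A_strand = π(2.7950e-03)² = 2.454e-05 m²; R₁ = ρL/(N·A_s) = (1.66×10^-8)(5.03)/(37×2.454e-05) = 9.195×10^-5 Ω
Section 2: A = 137 mm² = 1.370e-04 m²
R₂ = (1.66×10^-8)(4.42)/(1.370e-04) = 5.356×10^-4 Ω
R = R₁ + R₂ = 6.275×10^-4 Ω
P = I²R = (2.94)² × 6.275×10^-4 = 0.00542 W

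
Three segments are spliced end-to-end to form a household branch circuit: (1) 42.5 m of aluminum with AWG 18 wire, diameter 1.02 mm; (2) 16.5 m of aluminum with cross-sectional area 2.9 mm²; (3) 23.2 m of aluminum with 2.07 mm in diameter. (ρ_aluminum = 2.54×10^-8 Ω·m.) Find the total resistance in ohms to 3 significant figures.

Seg 1: A = π(1.02/2 mm)² = π(5.1000e-04 m)² = 8.171e-07 m²
R_1 = (2.54×10^-8)(42.5)/(8.171e-07) = 1.321 Ω
Seg 2: A = 2.9 mm² = 2.900e-06 m²
R_2 = (2.54×10^-8)(16.5)/(2.900e-06) = 0.1445 Ω
Seg 3: A = π(d/2)² = π(1.0350e-03 m)² = 3.365e-06 m²
R_3 = (2.54×10^-8)(23.2)/(3.365e-06) = 0.1751 Ω
R_total = R_1 + R_2 + R_3 = 1.64 Ω

1.64 Ω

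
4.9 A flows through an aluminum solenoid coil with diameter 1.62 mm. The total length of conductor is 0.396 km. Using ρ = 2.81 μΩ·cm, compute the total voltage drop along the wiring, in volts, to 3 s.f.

26.5 V

ρ = 2.81 μΩ·cm = 2.81×10^-8 Ω·m
A = π(d/2)² = π(8.1000e-04 m)² = 2.061e-06 m²
R = ρL/A = (2.81×10^-8)(396)/(2.061e-06) = 5.399 Ω
V = IR = 4.9 × 5.399 = 26.5 V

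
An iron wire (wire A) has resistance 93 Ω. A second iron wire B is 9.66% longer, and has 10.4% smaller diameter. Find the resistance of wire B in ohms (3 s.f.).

R ∝ L/d², so R_B/R_A = (1 + 9.66/100) × (1 − 10.4/100)⁻²
= 1.097 × 1.246 = 1.366
R_B = 1.366 × 93 = 127 Ω

127 Ω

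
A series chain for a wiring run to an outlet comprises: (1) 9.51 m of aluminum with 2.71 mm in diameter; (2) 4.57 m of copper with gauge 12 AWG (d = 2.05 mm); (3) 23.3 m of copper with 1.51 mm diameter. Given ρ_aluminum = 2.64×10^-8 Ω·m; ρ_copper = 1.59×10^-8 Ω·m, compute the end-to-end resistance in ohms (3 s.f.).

0.272 Ω

Seg 1: A = π(d/2)² = π(1.3550e-03 m)² = 5.768e-06 m²
R_1 = (2.64×10^-8)(9.51)/(5.768e-06) = 0.04353 Ω
Seg 2: A = π(2.05/2 mm)² = π(1.0250e-03 m)² = 3.301e-06 m²
R_2 = (1.59×10^-8)(4.57)/(3.301e-06) = 0.02201 Ω
Seg 3: A = π(d/2)² = π(7.5500e-04 m)² = 1.791e-06 m²
R_3 = (1.59×10^-8)(23.3)/(1.791e-06) = 0.2069 Ω
R_total = R_1 + R_2 + R_3 = 0.272 Ω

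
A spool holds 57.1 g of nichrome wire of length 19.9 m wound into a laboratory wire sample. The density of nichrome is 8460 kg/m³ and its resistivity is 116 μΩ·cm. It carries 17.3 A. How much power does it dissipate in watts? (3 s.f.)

20400 W

ρ = 116 μΩ·cm = 1.16×10^-6 Ω·m
A = m/(density·L) = 0.0571/(8460×19.9) = 3.3917e-07 m²
R = ρL/A = (1.16×10^-6)(19.9)/(3.3917e-07) = 68.06 Ω
P = I²R = (17.3)² × 68.06 = 20400 W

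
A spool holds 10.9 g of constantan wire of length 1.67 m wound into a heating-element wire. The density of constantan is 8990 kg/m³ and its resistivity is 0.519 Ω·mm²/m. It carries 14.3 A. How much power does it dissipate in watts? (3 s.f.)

ρ = 0.519 Ω·mm²/m = 5.19×10^-7 Ω·m
A = m/(density·L) = 0.0109/(8990×1.67) = 7.2602e-07 m²
R = ρL/A = (5.19×10^-7)(1.67)/(7.2602e-07) = 1.194 Ω
P = I²R = (14.3)² × 1.194 = 244 W

244 W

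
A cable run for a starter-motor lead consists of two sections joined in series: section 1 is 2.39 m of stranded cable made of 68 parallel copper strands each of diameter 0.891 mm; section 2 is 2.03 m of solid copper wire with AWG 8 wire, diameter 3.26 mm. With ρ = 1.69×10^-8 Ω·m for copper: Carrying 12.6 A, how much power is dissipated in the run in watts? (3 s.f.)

Section 1: A_strand = π(4.4550e-04)² = 6.235e-07 m²; R₁ = ρL/(N·A_s) = (1.69×10^-8)(2.39)/(68×6.235e-07) = 9.526×10^-4 Ω
Section 2: A = π(3.26/2 mm)² = π(1.6300e-03 m)² = 8.347e-06 m²
R₂ = (1.69×10^-8)(2.03)/(8.347e-06) = 0.00411 Ω
R = R₁ + R₂ = 0.005063 Ω
P = I²R = (12.6)² × 0.005063 = 0.804 W

0.804 W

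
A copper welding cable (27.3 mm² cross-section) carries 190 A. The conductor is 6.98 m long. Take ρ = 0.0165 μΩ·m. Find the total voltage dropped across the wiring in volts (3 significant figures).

ρ = 0.0165 μΩ·m = 1.65×10^-8 Ω·m
A = 27.3 mm² = 2.730e-05 m²
R = ρL/A = (1.65×10^-8)(6.98)/(2.730e-05) = 0.004219 Ω
V = IR = 190 × 0.004219 = 0.802 V

0.802 V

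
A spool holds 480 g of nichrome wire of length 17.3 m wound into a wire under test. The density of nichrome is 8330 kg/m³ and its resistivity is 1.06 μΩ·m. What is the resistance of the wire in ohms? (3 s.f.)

ρ = 1.06 μΩ·m = 1.06×10^-6 Ω·m
A = m/(density·L) = 0.48/(8330×17.3) = 3.3308e-06 m²
R = ρL/A = (1.06×10^-6)(17.3)/(3.3308e-06) = 5.51 Ω

5.51 Ω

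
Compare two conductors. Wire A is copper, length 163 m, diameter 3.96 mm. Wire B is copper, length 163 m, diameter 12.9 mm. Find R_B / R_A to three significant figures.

R ∝ ρL/d², so R_B/R_A = (d_A/d_B)²
= (3.96/12.9)² = 0.0942

0.0942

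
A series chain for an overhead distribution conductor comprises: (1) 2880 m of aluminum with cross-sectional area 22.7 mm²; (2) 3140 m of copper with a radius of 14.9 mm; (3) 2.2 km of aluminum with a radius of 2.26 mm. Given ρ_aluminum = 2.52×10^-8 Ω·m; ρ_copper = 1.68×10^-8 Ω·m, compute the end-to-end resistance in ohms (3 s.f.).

Seg 1: A = 22.7 mm² = 2.270e-05 m²
R_1 = (2.52×10^-8)(2880)/(2.270e-05) = 3.197 Ω
Seg 2: A = πr² = π(1.4900e-02 m)² = 6.975e-04 m²
R_2 = (1.68×10^-8)(3140)/(6.975e-04) = 0.07563 Ω
Seg 3: A = πr² = π(2.2600e-03 m)² = 1.605e-05 m²
R_3 = (2.52×10^-8)(2200)/(1.605e-05) = 3.455 Ω
R_total = R_1 + R_2 + R_3 = 6.73 Ω

6.73 Ω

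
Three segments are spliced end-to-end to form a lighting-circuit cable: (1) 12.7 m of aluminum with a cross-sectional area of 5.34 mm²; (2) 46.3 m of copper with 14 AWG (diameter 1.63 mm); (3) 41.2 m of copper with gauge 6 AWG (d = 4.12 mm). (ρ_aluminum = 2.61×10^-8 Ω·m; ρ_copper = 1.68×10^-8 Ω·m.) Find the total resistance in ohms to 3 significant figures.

Seg 1: A = 5.34 mm² = 5.340e-06 m²
R_1 = (2.61×10^-8)(12.7)/(5.340e-06) = 0.06207 Ω
Seg 2: A = π(1.63/2 mm)² = π(8.1500e-04 m)² = 2.087e-06 m²
R_2 = (1.68×10^-8)(46.3)/(2.087e-06) = 0.3728 Ω
Seg 3: A = π(4.12/2 mm)² = π(2.0600e-03 m)² = 1.333e-05 m²
R_3 = (1.68×10^-8)(41.2)/(1.333e-05) = 0.05192 Ω
R_total = R_1 + R_2 + R_3 = 0.487 Ω

0.487 Ω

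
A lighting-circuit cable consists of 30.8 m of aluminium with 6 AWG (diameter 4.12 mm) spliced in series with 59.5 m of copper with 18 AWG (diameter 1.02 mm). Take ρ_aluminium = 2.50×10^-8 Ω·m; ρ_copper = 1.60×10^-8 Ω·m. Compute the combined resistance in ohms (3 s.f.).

1.22 Ω

Segment 1: A = π(4.12/2 mm)² = π(2.0600e-03 m)² = 1.333e-05 m²
R₁ = ρL/A = (2.50×10^-8)(30.8)/(1.333e-05) = 0.05776 Ω
Segment 2: A = π(1.02/2 mm)² = π(5.1000e-04 m)² = 8.171e-07 m²
R₂ = (1.60×10^-8)(59.5)/(8.171e-07) = 1.165 Ω
R = R₁ + R₂ = 1.22 Ω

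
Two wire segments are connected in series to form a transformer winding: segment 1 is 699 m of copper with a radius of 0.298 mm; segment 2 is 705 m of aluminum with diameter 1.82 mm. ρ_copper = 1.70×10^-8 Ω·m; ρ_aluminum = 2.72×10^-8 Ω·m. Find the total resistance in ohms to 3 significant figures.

50.0 Ω

Segment 1: A = πr² = π(2.9800e-04 m)² = 2.790e-07 m²
R₁ = ρL/A = (1.70×10^-8)(699)/(2.790e-07) = 42.59 Ω
Segment 2: A = π(d/2)² = π(9.1000e-04 m)² = 2.602e-06 m²
R₂ = (2.72×10^-8)(705)/(2.602e-06) = 7.371 Ω
R = R₁ + R₂ = 50.0 Ω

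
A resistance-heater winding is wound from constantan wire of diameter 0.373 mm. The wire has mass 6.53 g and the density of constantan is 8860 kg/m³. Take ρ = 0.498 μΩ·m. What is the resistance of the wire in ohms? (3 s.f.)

ρ = 0.498 μΩ·m = 4.98×10^-7 Ω·m
A = π(d/2)² = π(1.8650e-04 m)² = 1.0927e-07 m²
L = m/(density·A) = 0.00653/(8860×1.0927e-07) = 6.745 m
R = ρL/A = (4.98×10^-7)(6.745)/(1.0927e-07) = 30.7 Ω

30.7 Ω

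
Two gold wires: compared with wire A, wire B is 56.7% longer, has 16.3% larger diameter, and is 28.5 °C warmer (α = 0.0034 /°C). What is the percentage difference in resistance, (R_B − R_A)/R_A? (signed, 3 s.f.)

27.1%

R ∝ ρL/d² with ρ ∝ (1+αΔT), so R_B/R_A = (1 + 56.7/100) × (1 + 16.3/100)⁻² × (1 + 0.0034×28.5)
= 1.567 × 0.7393 × 1.097 = 1.271
(R_B − R_A)/R_A = 1.271 − 1 = 27.1%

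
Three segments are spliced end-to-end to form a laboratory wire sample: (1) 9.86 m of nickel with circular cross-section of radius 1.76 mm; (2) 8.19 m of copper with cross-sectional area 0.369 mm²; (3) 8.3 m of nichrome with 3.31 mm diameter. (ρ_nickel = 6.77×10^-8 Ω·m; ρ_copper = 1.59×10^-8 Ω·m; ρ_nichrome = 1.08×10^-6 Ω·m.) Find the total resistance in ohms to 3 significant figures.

1.46 Ω

Seg 1: A = πr² = π(1.7600e-03 m)² = 9.731e-06 m²
R_1 = (6.77×10^-8)(9.86)/(9.731e-06) = 0.06859 Ω
Seg 2: A = 0.369 mm² = 3.690e-07 m²
R_2 = (1.59×10^-8)(8.19)/(3.690e-07) = 0.3529 Ω
Seg 3: A = π(d/2)² = π(1.6550e-03 m)² = 8.605e-06 m²
R_3 = (1.08×10^-6)(8.3)/(8.605e-06) = 1.042 Ω
R_total = R_1 + R_2 + R_3 = 1.46 Ω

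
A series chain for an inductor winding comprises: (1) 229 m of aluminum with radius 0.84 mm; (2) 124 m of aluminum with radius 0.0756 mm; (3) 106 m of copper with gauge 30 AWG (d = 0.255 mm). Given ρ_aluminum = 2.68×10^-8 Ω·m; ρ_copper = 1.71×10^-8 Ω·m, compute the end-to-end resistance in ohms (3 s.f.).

Seg 1: A = πr² = π(8.4000e-04 m)² = 2.217e-06 m²
R_1 = (2.68×10^-8)(229)/(2.217e-06) = 2.769 Ω
Seg 2: A = πr² = π(7.5600e-05 m)² = 1.796e-08 m²
R_2 = (2.68×10^-8)(124)/(1.796e-08) = 185.1 Ω
Seg 3: A = π(0.255/2 mm)² = π(1.2750e-04 m)² = 5.107e-08 m²
R_3 = (1.71×10^-8)(106)/(5.107e-08) = 35.49 Ω
R_total = R_1 + R_2 + R_3 = 223 Ω

223 Ω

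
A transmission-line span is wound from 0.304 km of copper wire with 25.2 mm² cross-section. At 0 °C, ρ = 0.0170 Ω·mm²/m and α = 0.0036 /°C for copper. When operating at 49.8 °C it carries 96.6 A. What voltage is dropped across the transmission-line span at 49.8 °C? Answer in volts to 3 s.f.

23.4 V

ρ = 0.0170 Ω·mm²/m = 1.70×10^-8 Ω·m
A = 25.2 mm² = 2.520e-05 m²
R₍0₎ = ρL/A = (1.70×10^-8)(304)/(2.520e-05) = 0.2051 Ω
R₍49.8₎ = R₍0₎(1 + αΔT) = 0.2051 × (1 + 0.0036×49.8) = 0.2418 Ω
V = IR = 96.6 × 0.2418 = 23.4 V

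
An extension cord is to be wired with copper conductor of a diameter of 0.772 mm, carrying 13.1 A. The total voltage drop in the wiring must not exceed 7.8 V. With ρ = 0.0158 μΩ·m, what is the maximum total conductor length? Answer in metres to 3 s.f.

ρ = 0.0158 μΩ·m = 1.58×10^-8 Ω·m
A = π(d/2)² = π(3.8600e-04 m)² = 4.681e-07 m²
L_max = V_max·A/(1·ρI) = (7.8)(4.681e-07)/(1.58×10^-8×13.1) = 17.6 m

17.6 m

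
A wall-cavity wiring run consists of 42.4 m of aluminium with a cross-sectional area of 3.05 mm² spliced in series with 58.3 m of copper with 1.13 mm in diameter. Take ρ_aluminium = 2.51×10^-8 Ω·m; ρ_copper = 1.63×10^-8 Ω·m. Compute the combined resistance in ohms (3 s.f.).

1.30 Ω

Segment 1: A = 3.05 mm² = 3.050e-06 m²
R₁ = ρL/A = (2.51×10^-8)(42.4)/(3.050e-06) = 0.3489 Ω
Segment 2: A = π(d/2)² = π(5.6500e-04 m)² = 1.003e-06 m²
R₂ = (1.63×10^-8)(58.3)/(1.003e-06) = 0.9476 Ω
R = R₁ + R₂ = 1.30 Ω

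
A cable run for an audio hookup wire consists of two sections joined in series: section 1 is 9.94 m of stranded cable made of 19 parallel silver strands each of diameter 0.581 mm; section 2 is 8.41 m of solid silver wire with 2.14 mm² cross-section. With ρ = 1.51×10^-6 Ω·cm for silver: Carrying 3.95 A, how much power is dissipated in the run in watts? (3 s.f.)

1.39 W

ρ = 1.51×10^-6 Ω·cm = 1.51×10^-8 Ω·m
Section 1: A_strand = π(2.9050e-04)² = 2.651e-07 m²; R₁ = ρL/(N·A_s) = (1.51×10^-8)(9.94)/(19×2.651e-07) = 0.0298 Ω
Section 2: A = 2.14 mm² = 2.140e-06 m²
R₂ = (1.51×10^-8)(8.41)/(2.140e-06) = 0.05934 Ω
R = R₁ + R₂ = 0.08914 Ω
P = I²R = (3.95)² × 0.08914 = 1.39 W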